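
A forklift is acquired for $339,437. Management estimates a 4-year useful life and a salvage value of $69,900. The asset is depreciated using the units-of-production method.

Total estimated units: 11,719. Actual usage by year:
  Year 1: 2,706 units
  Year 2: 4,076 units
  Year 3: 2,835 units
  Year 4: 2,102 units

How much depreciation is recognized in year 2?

Depreciable base = $339,437 − $69,900 = $269,537.
Rate = $269,537 / 11,719 units = $23 per unit.
Year 1: 2,706 × $23 = $62,238. Book value $277,199.
Year 2: 4,076 × $23 = $93,748. Book value $183,451.

$93,748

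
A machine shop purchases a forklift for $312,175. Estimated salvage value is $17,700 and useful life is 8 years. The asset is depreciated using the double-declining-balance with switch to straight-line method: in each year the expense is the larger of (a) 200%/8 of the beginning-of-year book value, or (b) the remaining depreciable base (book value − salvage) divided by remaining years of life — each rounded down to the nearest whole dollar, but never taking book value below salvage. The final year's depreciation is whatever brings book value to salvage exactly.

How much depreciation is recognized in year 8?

Depreciable base = $312,175 − $17,700 = $294,475.
Year 1: DB = ⌊$312,175 × 200%/8⌋ = $78,043; SL = ⌊$294,475/8⌋ = $36,809 → take DB $78,043. Book value $234,132.
Year 2: DB = ⌊$234,132 × 200%/8⌋ = $58,533; SL = ⌊$216,432/7⌋ = $30,918 → take DB $58,533. Book value $175,599.
Year 3: DB = ⌊$175,599 × 200%/8⌋ = $43,899; SL = ⌊$157,899/6⌋ = $26,316 → take DB $43,899. Book value $131,700.
Year 4: DB = ⌊$131,700 × 200%/8⌋ = $32,925; SL = ⌊$114,000/5⌋ = $22,800 → take DB $32,925. Book value $98,775.
Year 5: DB = ⌊$98,775 × 200%/8⌋ = $24,693; SL = ⌊$81,075/4⌋ = $20,268 → take DB $24,693. Book value $74,082.
Year 6: DB = ⌊$74,082 × 200%/8⌋ = $18,520; SL = ⌊$56,382/3⌋ = $18,794 → take SL $18,794. Book value $55,288.
Year 7: DB = ⌊$55,288 × 200%/8⌋ = $13,822; SL = ⌊$37,588/2⌋ = $18,794 → take SL $18,794. Book value $36,494.
Year 8 (final): $36,494 − $17,700 = $18,794. Book value $17,700.

$18,794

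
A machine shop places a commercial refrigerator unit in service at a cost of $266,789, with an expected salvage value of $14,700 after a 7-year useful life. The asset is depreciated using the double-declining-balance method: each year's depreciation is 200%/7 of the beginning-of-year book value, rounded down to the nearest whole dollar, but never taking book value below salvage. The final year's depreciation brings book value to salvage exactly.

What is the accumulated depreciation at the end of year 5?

$217,182

Depreciable base = $266,789 − $14,700 = $252,089.
Year 1: ⌊$266,789 × 200%/7⌋ = $76,225. Book value $190,564.
Year 2: ⌊$190,564 × 200%/7⌋ = $54,446. Book value $136,118.
Year 3: ⌊$136,118 × 200%/7⌋ = $38,890. Book value $97,228.
Year 4: ⌊$97,228 × 200%/7⌋ = $27,779. Book value $69,449.
Year 5: ⌊$69,449 × 200%/7⌋ = $19,842. Book value $49,607.
Accumulated through year 5 = $266,789 − $49,607 = $217,182.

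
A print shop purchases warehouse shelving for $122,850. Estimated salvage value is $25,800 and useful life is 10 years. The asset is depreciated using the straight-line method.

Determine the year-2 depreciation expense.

Depreciable base = $122,850 − $25,800 = $97,050.
Annual expense = $97,050 / 10 = $9,705.

$9,705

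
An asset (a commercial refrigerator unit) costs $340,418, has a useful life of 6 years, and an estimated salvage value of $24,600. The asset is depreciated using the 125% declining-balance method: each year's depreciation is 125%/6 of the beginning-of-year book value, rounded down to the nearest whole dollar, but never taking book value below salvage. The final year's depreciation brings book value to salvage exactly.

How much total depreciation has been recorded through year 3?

$171,513

Depreciable base = $340,418 − $24,600 = $315,818.
Year 1: ⌊$340,418 × 125%/6⌋ = $70,920. Book value $269,498.
Year 2: ⌊$269,498 × 125%/6⌋ = $56,145. Book value $213,353.
Year 3: ⌊$213,353 × 125%/6⌋ = $44,448. Book value $168,905.
Accumulated through year 3 = $340,418 − $168,905 = $171,513.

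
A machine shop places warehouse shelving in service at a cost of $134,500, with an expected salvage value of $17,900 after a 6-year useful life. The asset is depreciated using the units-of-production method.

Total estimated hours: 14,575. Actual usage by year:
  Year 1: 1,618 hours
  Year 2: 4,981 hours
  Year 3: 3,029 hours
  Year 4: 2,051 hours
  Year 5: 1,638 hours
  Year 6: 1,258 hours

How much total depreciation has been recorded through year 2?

Depreciable base = $134,500 − $17,900 = $116,600.
Rate = $116,600 / 14,575 hours = $8 per hour.
Year 1: 1,618 × $8 = $12,944. Book value $121,556.
Year 2: 4,981 × $8 = $39,848. Book value $81,708.
Accumulated through year 2 = $134,500 − $81,708 = $52,792.

$52,792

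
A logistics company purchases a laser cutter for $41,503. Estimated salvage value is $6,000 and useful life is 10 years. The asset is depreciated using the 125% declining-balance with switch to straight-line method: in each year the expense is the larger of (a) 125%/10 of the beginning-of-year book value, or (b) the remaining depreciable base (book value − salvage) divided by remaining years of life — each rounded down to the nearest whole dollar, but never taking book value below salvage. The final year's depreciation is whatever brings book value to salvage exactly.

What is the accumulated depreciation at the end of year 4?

$17,173

Depreciable base = $41,503 − $6,000 = $35,503.
Year 1: DB = ⌊$41,503 × 125%/10⌋ = $5,187; SL = ⌊$35,503/10⌋ = $3,550 → take DB $5,187. Book value $36,316.
Year 2: DB = ⌊$36,316 × 125%/10⌋ = $4,539; SL = ⌊$30,316/9⌋ = $3,368 → take DB $4,539. Book value $31,777.
Year 3: DB = ⌊$31,777 × 125%/10⌋ = $3,972; SL = ⌊$25,777/8⌋ = $3,222 → take DB $3,972. Book value $27,805.
Year 4: DB = ⌊$27,805 × 125%/10⌋ = $3,475; SL = ⌊$21,805/7⌋ = $3,115 → take DB $3,475. Book value $24,330.
Accumulated through year 4 = $41,503 − $24,330 = $17,173.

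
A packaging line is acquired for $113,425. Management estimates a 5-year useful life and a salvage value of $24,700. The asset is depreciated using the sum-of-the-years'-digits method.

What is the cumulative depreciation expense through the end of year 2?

Depreciable base = $113,425 − $24,700 = $88,725.
Sum of the years' digits = 5+4+3+2+1 = 15.
Year 1: $88,725 × 5/15 = $29,575. Book value $83,850.
Year 2: $88,725 × 4/15 = $23,660. Book value $60,190.
Accumulated through year 2 = $113,425 − $60,190 = $53,235.

$53,235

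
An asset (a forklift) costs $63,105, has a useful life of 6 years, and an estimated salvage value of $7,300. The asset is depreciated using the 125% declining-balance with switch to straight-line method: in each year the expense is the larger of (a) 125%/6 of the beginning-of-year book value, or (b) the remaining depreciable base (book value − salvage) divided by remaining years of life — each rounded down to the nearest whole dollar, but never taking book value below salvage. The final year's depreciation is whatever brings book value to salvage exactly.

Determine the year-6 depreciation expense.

$8,004

Depreciable base = $63,105 − $7,300 = $55,805.
Year 1: DB = ⌊$63,105 × 125%/6⌋ = $13,146; SL = ⌊$55,805/6⌋ = $9,300 → take DB $13,146. Book value $49,959.
Year 2: DB = ⌊$49,959 × 125%/6⌋ = $10,408; SL = ⌊$42,659/5⌋ = $8,531 → take DB $10,408. Book value $39,551.
Year 3: DB = ⌊$39,551 × 125%/6⌋ = $8,239; SL = ⌊$32,251/4⌋ = $8,062 → take DB $8,239. Book value $31,312.
Year 4: DB = ⌊$31,312 × 125%/6⌋ = $6,523; SL = ⌊$24,012/3⌋ = $8,004 → take SL $8,004. Book value $23,308.
Year 5: DB = ⌊$23,308 × 125%/6⌋ = $4,855; SL = ⌊$16,008/2⌋ = $8,004 → take SL $8,004. Book value $15,304.
Year 6 (final): $15,304 − $7,300 = $8,004. Book value $7,300.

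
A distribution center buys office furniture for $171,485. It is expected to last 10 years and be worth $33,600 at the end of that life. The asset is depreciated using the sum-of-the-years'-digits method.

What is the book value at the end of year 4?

$86,247

Depreciable base = $171,485 − $33,600 = $137,885.
Sum of the years' digits = 10+9+8+7+6+5+4+3+2+1 = 55.
Year 1: $137,885 × 10/55 = $25,070. Book value $146,415.
Year 2: $137,885 × 9/55 = $22,563. Book value $123,852.
Year 3: $137,885 × 8/55 = $20,056. Book value $103,796.
Year 4: $137,885 × 7/55 = $17,549. Book value $86,247.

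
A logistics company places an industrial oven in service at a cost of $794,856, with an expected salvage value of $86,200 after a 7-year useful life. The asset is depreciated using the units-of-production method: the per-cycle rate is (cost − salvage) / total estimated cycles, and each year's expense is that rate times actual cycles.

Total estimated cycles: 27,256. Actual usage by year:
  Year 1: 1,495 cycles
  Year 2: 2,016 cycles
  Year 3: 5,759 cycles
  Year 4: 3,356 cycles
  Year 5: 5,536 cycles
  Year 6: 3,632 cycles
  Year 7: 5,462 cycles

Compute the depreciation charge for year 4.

$87,256

Depreciable base = $794,856 − $86,200 = $708,656.
Rate = $708,656 / 27,256 cycles = $26 per cycle.
Year 1: 1,495 × $26 = $38,870. Book value $755,986.
Year 2: 2,016 × $26 = $52,416. Book value $703,570.
Year 3: 5,759 × $26 = $149,734. Book value $553,836.
Year 4: 3,356 × $26 = $87,256. Book value $466,580.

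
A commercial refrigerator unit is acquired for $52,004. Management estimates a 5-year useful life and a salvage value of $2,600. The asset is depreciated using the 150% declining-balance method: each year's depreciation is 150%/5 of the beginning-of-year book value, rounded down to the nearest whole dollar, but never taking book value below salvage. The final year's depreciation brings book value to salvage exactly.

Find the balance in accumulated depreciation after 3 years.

Depreciable base = $52,004 − $2,600 = $49,404.
Year 1: ⌊$52,004 × 150%/5⌋ = $15,601. Book value $36,403.
Year 2: ⌊$36,403 × 150%/5⌋ = $10,920. Book value $25,483.
Year 3: ⌊$25,483 × 150%/5⌋ = $7,644. Book value $17,839.
Accumulated through year 3 = $52,004 − $17,839 = $34,165.

$34,165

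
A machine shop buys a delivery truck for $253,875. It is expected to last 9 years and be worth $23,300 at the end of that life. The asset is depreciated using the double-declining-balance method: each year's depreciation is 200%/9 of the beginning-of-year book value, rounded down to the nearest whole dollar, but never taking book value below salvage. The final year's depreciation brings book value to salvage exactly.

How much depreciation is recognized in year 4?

$26,544

Depreciable base = $253,875 − $23,300 = $230,575.
Year 1: ⌊$253,875 × 200%/9⌋ = $56,416. Book value $197,459.
Year 2: ⌊$197,459 × 200%/9⌋ = $43,879. Book value $153,580.
Year 3: ⌊$153,580 × 200%/9⌋ = $34,128. Book value $119,452.
Year 4: ⌊$119,452 × 200%/9⌋ = $26,544. Book value $92,908.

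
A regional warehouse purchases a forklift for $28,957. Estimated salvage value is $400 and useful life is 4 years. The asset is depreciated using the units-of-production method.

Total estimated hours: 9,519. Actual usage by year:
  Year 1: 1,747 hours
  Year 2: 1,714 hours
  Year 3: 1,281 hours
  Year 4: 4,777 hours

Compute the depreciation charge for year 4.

$14,331

Depreciable base = $28,957 − $400 = $28,557.
Rate = $28,557 / 9,519 hours = $3 per hour.
Year 1: 1,747 × $3 = $5,241. Book value $23,716.
Year 2: 1,714 × $3 = $5,142. Book value $18,574.
Year 3: 1,281 × $3 = $3,843. Book value $14,731.
Year 4: 4,777 × $3 = $14,331. Book value $400.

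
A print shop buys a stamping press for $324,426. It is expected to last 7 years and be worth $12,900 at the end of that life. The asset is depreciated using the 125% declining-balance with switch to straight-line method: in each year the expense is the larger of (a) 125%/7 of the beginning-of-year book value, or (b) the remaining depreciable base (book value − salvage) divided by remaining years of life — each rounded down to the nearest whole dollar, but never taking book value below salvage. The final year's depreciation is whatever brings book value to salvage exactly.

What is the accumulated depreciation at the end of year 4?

$187,923

Depreciable base = $324,426 − $12,900 = $311,526.
Year 1: DB = ⌊$324,426 × 125%/7⌋ = $57,933; SL = ⌊$311,526/7⌋ = $44,503 → take DB $57,933. Book value $266,493.
Year 2: DB = ⌊$266,493 × 125%/7⌋ = $47,588; SL = ⌊$253,593/6⌋ = $42,265 → take DB $47,588. Book value $218,905.
Year 3: DB = ⌊$218,905 × 125%/7⌋ = $39,090; SL = ⌊$206,005/5⌋ = $41,201 → take SL $41,201. Book value $177,704.
Year 4: DB = ⌊$177,704 × 125%/7⌋ = $31,732; SL = ⌊$164,804/4⌋ = $41,201 → take SL $41,201. Book value $136,503.
Accumulated through year 4 = $324,426 − $136,503 = $187,923.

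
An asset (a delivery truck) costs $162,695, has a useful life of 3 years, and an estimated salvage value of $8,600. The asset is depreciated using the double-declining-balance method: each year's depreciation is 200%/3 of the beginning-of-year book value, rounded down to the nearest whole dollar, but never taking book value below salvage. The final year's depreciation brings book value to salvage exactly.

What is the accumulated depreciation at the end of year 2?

Depreciable base = $162,695 − $8,600 = $154,095.
Year 1: ⌊$162,695 × 200%/3⌋ = $108,463. Book value $54,232.
Year 2: ⌊$54,232 × 200%/3⌋ = $36,154. Book value $18,078.
Accumulated through year 2 = $162,695 − $18,078 = $144,617.

$144,617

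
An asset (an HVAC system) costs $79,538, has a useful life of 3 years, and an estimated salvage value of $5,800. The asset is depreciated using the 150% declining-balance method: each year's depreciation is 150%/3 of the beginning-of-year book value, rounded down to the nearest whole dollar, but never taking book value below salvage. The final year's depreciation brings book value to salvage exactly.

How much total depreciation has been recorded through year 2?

$59,653

Depreciable base = $79,538 − $5,800 = $73,738.
Year 1: ⌊$79,538 × 150%/3⌋ = $39,769. Book value $39,769.
Year 2: ⌊$39,769 × 150%/3⌋ = $19,884. Book value $19,885.
Accumulated through year 2 = $79,538 − $19,885 = $59,653.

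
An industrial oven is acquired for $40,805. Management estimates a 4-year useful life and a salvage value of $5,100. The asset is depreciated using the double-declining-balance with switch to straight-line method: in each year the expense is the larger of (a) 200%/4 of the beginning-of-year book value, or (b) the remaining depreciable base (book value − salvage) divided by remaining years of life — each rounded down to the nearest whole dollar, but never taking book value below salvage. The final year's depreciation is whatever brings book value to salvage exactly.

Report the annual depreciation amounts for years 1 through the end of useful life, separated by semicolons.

Depreciable base = $40,805 − $5,100 = $35,705.
Year 1: DB = ⌊$40,805 × 200%/4⌋ = $20,402; SL = ⌊$35,705/4⌋ = $8,926 → take DB $20,402. Book value $20,403.
Year 2: DB = ⌊$20,403 × 200%/4⌋ = $10,201; SL = ⌊$15,303/3⌋ = $5,101 → take DB $10,201. Book value $10,202.
Year 3: DB = ⌊$10,202 × 200%/4⌋ = $5,101; SL = ⌊$5,102/2⌋ = $2,551 → take DB $5,101. Book value $5,101.
Year 4 (final): $5,101 − $5,100 = $1. Book value $5,100.

$20,402; $10,201; $5,101; $1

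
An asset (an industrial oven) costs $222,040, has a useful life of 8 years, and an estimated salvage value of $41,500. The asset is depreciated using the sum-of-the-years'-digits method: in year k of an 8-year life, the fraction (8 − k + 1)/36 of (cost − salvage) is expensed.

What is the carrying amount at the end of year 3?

Depreciable base = $222,040 − $41,500 = $180,540.
Sum of the years' digits = 8+7+6+5+4+3+2+1 = 36.
Year 1: $180,540 × 8/36 = $40,120. Book value $181,920.
Year 2: $180,540 × 7/36 = $35,105. Book value $146,815.
Year 3: $180,540 × 6/36 = $30,090. Book value $116,725.

$116,725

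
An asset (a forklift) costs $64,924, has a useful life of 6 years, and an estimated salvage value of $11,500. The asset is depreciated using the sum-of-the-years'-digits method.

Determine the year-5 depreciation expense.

$5,088

Depreciable base = $64,924 − $11,500 = $53,424.
Sum of the years' digits = 6+5+4+3+2+1 = 21.
Year 1: $53,424 × 6/21 = $15,264. Book value $49,660.
Year 2: $53,424 × 5/21 = $12,720. Book value $36,940.
Year 3: $53,424 × 4/21 = $10,176. Book value $26,764.
Year 4: $53,424 × 3/21 = $7,632. Book value $19,132.
Year 5: $53,424 × 2/21 = $5,088. Book value $14,044.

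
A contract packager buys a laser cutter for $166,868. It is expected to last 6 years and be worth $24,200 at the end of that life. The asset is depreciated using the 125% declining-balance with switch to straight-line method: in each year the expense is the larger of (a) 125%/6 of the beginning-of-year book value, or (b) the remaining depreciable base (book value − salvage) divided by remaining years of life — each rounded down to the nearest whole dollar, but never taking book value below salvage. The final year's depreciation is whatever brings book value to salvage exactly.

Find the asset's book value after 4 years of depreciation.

Depreciable base = $166,868 − $24,200 = $142,668.
Year 1: DB = ⌊$166,868 × 125%/6⌋ = $34,764; SL = ⌊$142,668/6⌋ = $23,778 → take DB $34,764. Book value $132,104.
Year 2: DB = ⌊$132,104 × 125%/6⌋ = $27,521; SL = ⌊$107,904/5⌋ = $21,580 → take DB $27,521. Book value $104,583.
Year 3: DB = ⌊$104,583 × 125%/6⌋ = $21,788; SL = ⌊$80,383/4⌋ = $20,095 → take DB $21,788. Book value $82,795.
Year 4: DB = ⌊$82,795 × 125%/6⌋ = $17,248; SL = ⌊$58,595/3⌋ = $19,531 → take SL $19,531. Book value $63,264.

$63,264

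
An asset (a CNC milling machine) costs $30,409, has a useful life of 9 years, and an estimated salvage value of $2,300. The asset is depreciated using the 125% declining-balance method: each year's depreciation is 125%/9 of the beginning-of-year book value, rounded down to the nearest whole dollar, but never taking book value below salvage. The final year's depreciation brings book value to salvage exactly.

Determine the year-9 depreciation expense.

$6,895

Depreciable base = $30,409 − $2,300 = $28,109.
Year 1: ⌊$30,409 × 125%/9⌋ = $4,223. Book value $26,186.
Year 2: ⌊$26,186 × 125%/9⌋ = $3,636. Book value $22,550.
Year 3: ⌊$22,550 × 125%/9⌋ = $3,131. Book value $19,419.
Year 4: ⌊$19,419 × 125%/9⌋ = $2,697. Book value $16,722.
Year 5: ⌊$16,722 × 125%/9⌋ = $2,322. Book value $14,400.
Year 6: ⌊$14,400 × 125%/9⌋ = $2,000. Book value $12,400.
Year 7: ⌊$12,400 × 125%/9⌋ = $1,722. Book value $10,678.
Year 8: ⌊$10,678 × 125%/9⌋ = $1,483. Book value $9,195.
Year 9 (final): $9,195 − $2,300 = $6,895. Book value $2,300.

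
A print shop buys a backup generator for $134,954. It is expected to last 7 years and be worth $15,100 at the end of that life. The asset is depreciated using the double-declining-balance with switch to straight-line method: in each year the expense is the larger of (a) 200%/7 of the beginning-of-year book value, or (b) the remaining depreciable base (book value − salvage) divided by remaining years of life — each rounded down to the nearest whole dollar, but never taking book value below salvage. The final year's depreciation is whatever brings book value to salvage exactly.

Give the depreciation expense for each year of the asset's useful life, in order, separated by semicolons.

$38,558; $27,541; $19,672; $14,052; $10,037; $7,169; $2,825

Depreciable base = $134,954 − $15,100 = $119,854.
Year 1: DB = ⌊$134,954 × 200%/7⌋ = $38,558; SL = ⌊$119,854/7⌋ = $17,122 → take DB $38,558. Book value $96,396.
Year 2: DB = ⌊$96,396 × 200%/7⌋ = $27,541; SL = ⌊$81,296/6⌋ = $13,549 → take DB $27,541. Book value $68,855.
Year 3: DB = ⌊$68,855 × 200%/7⌋ = $19,672; SL = ⌊$53,755/5⌋ = $10,751 → take DB $19,672. Book value $49,183.
Year 4: DB = ⌊$49,183 × 200%/7⌋ = $14,052; SL = ⌊$34,083/4⌋ = $8,520 → take DB $14,052. Book value $35,131.
Year 5: DB = ⌊$35,131 × 200%/7⌋ = $10,037; SL = ⌊$20,031/3⌋ = $6,677 → take DB $10,037. Book value $25,094.
Year 6: DB = ⌊$25,094 × 200%/7⌋ = $7,169; SL = ⌊$9,994/2⌋ = $4,997 → take DB $7,169. Book value $17,925.
Year 7 (final): $17,925 − $15,100 = $2,825. Book value $15,100.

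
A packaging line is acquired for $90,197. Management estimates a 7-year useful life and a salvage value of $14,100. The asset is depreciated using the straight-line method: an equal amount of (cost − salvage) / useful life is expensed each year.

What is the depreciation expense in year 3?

Depreciable base = $90,197 − $14,100 = $76,097.
Annual expense = $76,097 / 7 = $10,871.

$10,871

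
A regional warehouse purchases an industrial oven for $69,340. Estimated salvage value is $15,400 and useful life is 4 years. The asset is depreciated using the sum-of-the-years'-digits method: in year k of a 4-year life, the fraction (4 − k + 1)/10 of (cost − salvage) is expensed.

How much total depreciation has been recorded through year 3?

$48,546

Depreciable base = $69,340 − $15,400 = $53,940.
Sum of the years' digits = 4+3+2+1 = 10.
Year 1: $53,940 × 4/10 = $21,576. Book value $47,764.
Year 2: $53,940 × 3/10 = $16,182. Book value $31,582.
Year 3: $53,940 × 2/10 = $10,788. Book value $20,794.
Accumulated through year 3 = $69,340 − $20,794 = $48,546.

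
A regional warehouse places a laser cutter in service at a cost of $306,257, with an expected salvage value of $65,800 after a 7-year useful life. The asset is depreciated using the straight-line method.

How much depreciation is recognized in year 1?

$34,351

Depreciable base = $306,257 − $65,800 = $240,457.
Annual expense = $240,457 / 7 = $34,351.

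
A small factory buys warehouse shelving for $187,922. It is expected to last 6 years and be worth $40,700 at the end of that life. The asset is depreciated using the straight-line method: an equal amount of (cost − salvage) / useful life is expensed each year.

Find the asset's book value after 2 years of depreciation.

Depreciable base = $187,922 − $40,700 = $147,222.
Annual expense = $147,222 / 6 = $24,537.
End of year 1: book value $163,385.
End of year 2: book value $138,848.

$138,848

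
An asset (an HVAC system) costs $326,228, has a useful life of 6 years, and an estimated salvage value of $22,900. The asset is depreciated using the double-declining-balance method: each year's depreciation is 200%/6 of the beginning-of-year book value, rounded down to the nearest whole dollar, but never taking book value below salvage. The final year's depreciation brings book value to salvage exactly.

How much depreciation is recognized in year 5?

$21,480

Depreciable base = $326,228 − $22,900 = $303,328.
Year 1: ⌊$326,228 × 200%/6⌋ = $108,742. Book value $217,486.
Year 2: ⌊$217,486 × 200%/6⌋ = $72,495. Book value $144,991.
Year 3: ⌊$144,991 × 200%/6⌋ = $48,330. Book value $96,661.
Year 4: ⌊$96,661 × 200%/6⌋ = $32,220. Book value $64,441.
Year 5: ⌊$64,441 × 200%/6⌋ = $21,480. Book value $42,961.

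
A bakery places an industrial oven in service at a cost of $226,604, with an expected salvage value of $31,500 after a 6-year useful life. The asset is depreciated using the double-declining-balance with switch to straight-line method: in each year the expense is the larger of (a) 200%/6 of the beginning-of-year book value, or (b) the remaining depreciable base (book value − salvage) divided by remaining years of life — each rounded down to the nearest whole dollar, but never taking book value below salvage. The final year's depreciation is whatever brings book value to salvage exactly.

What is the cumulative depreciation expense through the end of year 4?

$181,842

Depreciable base = $226,604 − $31,500 = $195,104.
Year 1: DB = ⌊$226,604 × 200%/6⌋ = $75,534; SL = ⌊$195,104/6⌋ = $32,517 → take DB $75,534. Book value $151,070.
Year 2: DB = ⌊$151,070 × 200%/6⌋ = $50,356; SL = ⌊$119,570/5⌋ = $23,914 → take DB $50,356. Book value $100,714.
Year 3: DB = ⌊$100,714 × 200%/6⌋ = $33,571; SL = ⌊$69,214/4⌋ = $17,303 → take DB $33,571. Book value $67,143.
Year 4: DB = ⌊$67,143 × 200%/6⌋ = $22,381; SL = ⌊$35,643/3⌋ = $11,881 → take DB $22,381. Book value $44,762.
Accumulated through year 4 = $226,604 − $44,762 = $181,842.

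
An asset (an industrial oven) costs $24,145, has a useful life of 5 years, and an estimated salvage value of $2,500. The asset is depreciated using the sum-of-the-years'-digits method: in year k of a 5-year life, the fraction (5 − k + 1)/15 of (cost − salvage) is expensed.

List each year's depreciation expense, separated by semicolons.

Depreciable base = $24,145 − $2,500 = $21,645.
Sum of the years' digits = 5+4+3+2+1 = 15.
Year 1: $21,645 × 5/15 = $7,215. Book value $16,930.
Year 2: $21,645 × 4/15 = $5,772. Book value $11,158.
Year 3: $21,645 × 3/15 = $4,329. Book value $6,829.
Year 4: $21,645 × 2/15 = $2,886. Book value $3,943.
Year 5: $21,645 × 1/15 = $1,443. Book value $2,500.

$7,215; $5,772; $4,329; $2,886; $1,443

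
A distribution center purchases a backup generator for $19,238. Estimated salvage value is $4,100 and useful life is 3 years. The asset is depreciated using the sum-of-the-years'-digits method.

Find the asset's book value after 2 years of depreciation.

Depreciable base = $19,238 − $4,100 = $15,138.
Sum of the years' digits = 3+2+1 = 6.
Year 1: $15,138 × 3/6 = $7,569. Book value $11,669.
Year 2: $15,138 × 2/6 = $5,046. Book value $6,623.

$6,623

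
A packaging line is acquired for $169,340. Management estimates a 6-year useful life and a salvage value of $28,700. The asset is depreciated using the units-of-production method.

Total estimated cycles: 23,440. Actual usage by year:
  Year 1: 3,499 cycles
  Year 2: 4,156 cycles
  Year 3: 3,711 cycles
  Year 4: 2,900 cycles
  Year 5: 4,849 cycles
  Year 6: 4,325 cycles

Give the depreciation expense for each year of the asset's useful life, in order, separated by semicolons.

Depreciable base = $169,340 − $28,700 = $140,640.
Rate = $140,640 / 23,440 cycles = $6 per cycle.
Year 1: 3,499 × $6 = $20,994. Book value $148,346.
Year 2: 4,156 × $6 = $24,936. Book value $123,410.
Year 3: 3,711 × $6 = $22,266. Book value $101,144.
Year 4: 2,900 × $6 = $17,400. Book value $83,744.
Year 5: 4,849 × $6 = $29,094. Book value $54,650.
Year 6: 4,325 × $6 = $25,950. Book value $28,700.

$20,994; $24,936; $22,266; $17,400; $29,094; $25,950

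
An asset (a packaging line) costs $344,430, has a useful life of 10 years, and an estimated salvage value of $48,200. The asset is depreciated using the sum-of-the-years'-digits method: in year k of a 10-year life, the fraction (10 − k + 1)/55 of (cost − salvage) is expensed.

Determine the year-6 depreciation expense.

$26,930

Depreciable base = $344,430 − $48,200 = $296,230.
Sum of the years' digits = 10+9+8+7+6+5+4+3+2+1 = 55.
Year 1: $296,230 × 10/55 = $53,860. Book value $290,570.
Year 2: $296,230 × 9/55 = $48,474. Book value $242,096.
Year 3: $296,230 × 8/55 = $43,088. Book value $199,008.
Year 4: $296,230 × 7/55 = $37,702. Book value $161,306.
Year 5: $296,230 × 6/55 = $32,316. Book value $128,990.
Year 6: $296,230 × 5/55 = $26,930. Book value $102,060.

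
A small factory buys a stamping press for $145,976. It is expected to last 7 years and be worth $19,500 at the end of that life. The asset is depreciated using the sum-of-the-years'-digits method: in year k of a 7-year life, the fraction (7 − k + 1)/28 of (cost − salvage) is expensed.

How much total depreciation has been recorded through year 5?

Depreciable base = $145,976 − $19,500 = $126,476.
Sum of the years' digits = 7+6+5+4+3+2+1 = 28.
Year 1: $126,476 × 7/28 = $31,619. Book value $114,357.
Year 2: $126,476 × 6/28 = $27,102. Book value $87,255.
Year 3: $126,476 × 5/28 = $22,585. Book value $64,670.
Year 4: $126,476 × 4/28 = $18,068. Book value $46,602.
Year 5: $126,476 × 3/28 = $13,551. Book value $33,051.
Accumulated through year 5 = $145,976 − $33,051 = $112,925.

$112,925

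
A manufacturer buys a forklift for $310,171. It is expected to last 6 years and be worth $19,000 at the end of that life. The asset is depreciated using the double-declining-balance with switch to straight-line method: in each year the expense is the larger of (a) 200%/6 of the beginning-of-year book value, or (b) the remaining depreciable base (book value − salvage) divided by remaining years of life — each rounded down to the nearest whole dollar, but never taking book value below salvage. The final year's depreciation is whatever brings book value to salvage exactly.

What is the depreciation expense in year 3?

$45,951

Depreciable base = $310,171 − $19,000 = $291,171.
Year 1: DB = ⌊$310,171 × 200%/6⌋ = $103,390; SL = ⌊$291,171/6⌋ = $48,528 → take DB $103,390. Book value $206,781.
Year 2: DB = ⌊$206,781 × 200%/6⌋ = $68,927; SL = ⌊$187,781/5⌋ = $37,556 → take DB $68,927. Book value $137,854.
Year 3: DB = ⌊$137,854 × 200%/6⌋ = $45,951; SL = ⌊$118,854/4⌋ = $29,713 → take DB $45,951. Book value $91,903.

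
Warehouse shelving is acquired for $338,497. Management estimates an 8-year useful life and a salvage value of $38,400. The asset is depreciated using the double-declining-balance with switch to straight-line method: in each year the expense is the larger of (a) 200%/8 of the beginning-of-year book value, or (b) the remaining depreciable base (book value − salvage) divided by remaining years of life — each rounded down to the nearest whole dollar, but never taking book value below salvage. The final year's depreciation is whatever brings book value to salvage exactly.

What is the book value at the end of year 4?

Depreciable base = $338,497 − $38,400 = $300,097.
Year 1: DB = ⌊$338,497 × 200%/8⌋ = $84,624; SL = ⌊$300,097/8⌋ = $37,512 → take DB $84,624. Book value $253,873.
Year 2: DB = ⌊$253,873 × 200%/8⌋ = $63,468; SL = ⌊$215,473/7⌋ = $30,781 → take DB $63,468. Book value $190,405.
Year 3: DB = ⌊$190,405 × 200%/8⌋ = $47,601; SL = ⌊$152,005/6⌋ = $25,334 → take DB $47,601. Book value $142,804.
Year 4: DB = ⌊$142,804 × 200%/8⌋ = $35,701; SL = ⌊$104,404/5⌋ = $20,880 → take DB $35,701. Book value $107,103.

$107,103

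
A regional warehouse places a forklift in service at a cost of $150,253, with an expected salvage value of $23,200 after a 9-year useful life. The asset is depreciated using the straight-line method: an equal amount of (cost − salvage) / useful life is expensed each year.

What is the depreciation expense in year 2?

$14,117

Depreciable base = $150,253 − $23,200 = $127,053.
Annual expense = $127,053 / 9 = $14,117.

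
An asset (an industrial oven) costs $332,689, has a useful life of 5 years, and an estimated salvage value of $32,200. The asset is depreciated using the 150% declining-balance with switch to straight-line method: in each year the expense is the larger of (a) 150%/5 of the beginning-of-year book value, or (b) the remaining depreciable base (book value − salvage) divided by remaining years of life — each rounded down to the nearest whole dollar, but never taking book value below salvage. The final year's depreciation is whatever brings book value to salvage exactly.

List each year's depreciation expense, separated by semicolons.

$99,806; $69,864; $48,905; $40,957; $40,957

Depreciable base = $332,689 − $32,200 = $300,489.
Year 1: DB = ⌊$332,689 × 150%/5⌋ = $99,806; SL = ⌊$300,489/5⌋ = $60,097 → take DB $99,806. Book value $232,883.
Year 2: DB = ⌊$232,883 × 150%/5⌋ = $69,864; SL = ⌊$200,683/4⌋ = $50,170 → take DB $69,864. Book value $163,019.
Year 3: DB = ⌊$163,019 × 150%/5⌋ = $48,905; SL = ⌊$130,819/3⌋ = $43,606 → take DB $48,905. Book value $114,114.
Year 4: DB = ⌊$114,114 × 150%/5⌋ = $34,234; SL = ⌊$81,914/2⌋ = $40,957 → take SL $40,957. Book value $73,157.
Year 5 (final): $73,157 − $32,200 = $40,957. Book value $32,200.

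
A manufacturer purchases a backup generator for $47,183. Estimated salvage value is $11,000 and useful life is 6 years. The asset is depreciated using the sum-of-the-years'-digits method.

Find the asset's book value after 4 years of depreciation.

$16,169

Depreciable base = $47,183 − $11,000 = $36,183.
Sum of the years' digits = 6+5+4+3+2+1 = 21.
Year 1: $36,183 × 6/21 = $10,338. Book value $36,845.
Year 2: $36,183 × 5/21 = $8,615. Book value $28,230.
Year 3: $36,183 × 4/21 = $6,892. Book value $21,338.
Year 4: $36,183 × 3/21 = $5,169. Book value $16,169.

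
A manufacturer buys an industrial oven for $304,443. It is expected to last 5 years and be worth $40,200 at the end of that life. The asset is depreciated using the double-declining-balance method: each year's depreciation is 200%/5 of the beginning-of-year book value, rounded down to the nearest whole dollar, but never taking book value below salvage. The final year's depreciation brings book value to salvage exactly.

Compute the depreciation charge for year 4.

$25,560

Depreciable base = $304,443 − $40,200 = $264,243.
Year 1: ⌊$304,443 × 200%/5⌋ = $121,777. Book value $182,666.
Year 2: ⌊$182,666 × 200%/5⌋ = $73,066. Book value $109,600.
Year 3: ⌊$109,600 × 200%/5⌋ = $43,840. Book value $65,760.
Year 4: ⌊$65,760 × 200%/5⌋ = $26,304, capped at $25,560. Book value $40,200.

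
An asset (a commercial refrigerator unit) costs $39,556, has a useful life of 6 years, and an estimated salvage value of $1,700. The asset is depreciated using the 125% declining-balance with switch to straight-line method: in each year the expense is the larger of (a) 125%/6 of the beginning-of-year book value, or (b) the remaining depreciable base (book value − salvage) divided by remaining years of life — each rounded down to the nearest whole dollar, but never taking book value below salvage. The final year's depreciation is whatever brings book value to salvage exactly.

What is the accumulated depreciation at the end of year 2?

Depreciable base = $39,556 − $1,700 = $37,856.
Year 1: DB = ⌊$39,556 × 125%/6⌋ = $8,240; SL = ⌊$37,856/6⌋ = $6,309 → take DB $8,240. Book value $31,316.
Year 2: DB = ⌊$31,316 × 125%/6⌋ = $6,524; SL = ⌊$29,616/5⌋ = $5,923 → take DB $6,524. Book value $24,792.
Accumulated through year 2 = $39,556 − $24,792 = $14,764.

$14,764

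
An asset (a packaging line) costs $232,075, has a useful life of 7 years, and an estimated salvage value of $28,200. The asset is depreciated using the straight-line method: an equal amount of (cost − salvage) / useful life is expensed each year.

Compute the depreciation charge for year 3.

$29,125

Depreciable base = $232,075 − $28,200 = $203,875.
Annual expense = $203,875 / 7 = $29,125.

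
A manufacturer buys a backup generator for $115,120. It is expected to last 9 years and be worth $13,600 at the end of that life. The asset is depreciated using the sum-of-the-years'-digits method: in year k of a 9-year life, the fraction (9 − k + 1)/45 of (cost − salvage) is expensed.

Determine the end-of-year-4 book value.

$47,440

Depreciable base = $115,120 − $13,600 = $101,520.
Sum of the years' digits = 9+8+7+6+5+4+3+2+1 = 45.
Year 1: $101,520 × 9/45 = $20,304. Book value $94,816.
Year 2: $101,520 × 8/45 = $18,048. Book value $76,768.
Year 3: $101,520 × 7/45 = $15,792. Book value $60,976.
Year 4: $101,520 × 6/45 = $13,536. Book value $47,440.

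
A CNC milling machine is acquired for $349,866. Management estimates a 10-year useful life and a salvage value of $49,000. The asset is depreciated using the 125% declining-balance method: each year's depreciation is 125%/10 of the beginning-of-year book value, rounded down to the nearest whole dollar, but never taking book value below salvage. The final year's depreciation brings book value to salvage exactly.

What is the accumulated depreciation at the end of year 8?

$229,647

Depreciable base = $349,866 − $49,000 = $300,866.
Year 1: ⌊$349,866 × 125%/10⌋ = $43,733. Book value $306,133.
Year 2: ⌊$306,133 × 125%/10⌋ = $38,266. Book value $267,867.
Year 3: ⌊$267,867 × 125%/10⌋ = $33,483. Book value $234,384.
Year 4: ⌊$234,384 × 125%/10⌋ = $29,298. Book value $205,086.
Year 5: ⌊$205,086 × 125%/10⌋ = $25,635. Book value $179,451.
Year 6: ⌊$179,451 × 125%/10⌋ = $22,431. Book value $157,020.
Year 7: ⌊$157,020 × 125%/10⌋ = $19,627. Book value $137,393.
Year 8: ⌊$137,393 × 125%/10⌋ = $17,174. Book value $120,219.
Accumulated through year 8 = $349,866 − $120,219 = $229,647.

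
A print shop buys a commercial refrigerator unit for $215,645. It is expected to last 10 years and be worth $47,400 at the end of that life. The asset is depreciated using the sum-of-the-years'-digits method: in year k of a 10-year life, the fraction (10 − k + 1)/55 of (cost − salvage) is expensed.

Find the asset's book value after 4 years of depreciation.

$111,639

Depreciable base = $215,645 − $47,400 = $168,245.
Sum of the years' digits = 10+9+8+7+6+5+4+3+2+1 = 55.
Year 1: $168,245 × 10/55 = $30,590. Book value $185,055.
Year 2: $168,245 × 9/55 = $27,531. Book value $157,524.
Year 3: $168,245 × 8/55 = $24,472. Book value $133,052.
Year 4: $168,245 × 7/55 = $21,413. Book value $111,639.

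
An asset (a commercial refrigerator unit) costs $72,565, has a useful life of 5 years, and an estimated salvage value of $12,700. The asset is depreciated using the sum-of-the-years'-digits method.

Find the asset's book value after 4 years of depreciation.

$16,691

Depreciable base = $72,565 − $12,700 = $59,865.
Sum of the years' digits = 5+4+3+2+1 = 15.
Year 1: $59,865 × 5/15 = $19,955. Book value $52,610.
Year 2: $59,865 × 4/15 = $15,964. Book value $36,646.
Year 3: $59,865 × 3/15 = $11,973. Book value $24,673.
Year 4: $59,865 × 2/15 = $7,982. Book value $16,691.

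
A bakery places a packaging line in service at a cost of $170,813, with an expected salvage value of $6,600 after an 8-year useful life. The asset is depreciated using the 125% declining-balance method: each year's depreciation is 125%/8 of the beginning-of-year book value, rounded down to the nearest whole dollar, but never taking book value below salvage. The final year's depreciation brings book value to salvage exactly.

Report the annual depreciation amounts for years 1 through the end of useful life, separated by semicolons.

$26,689; $22,519; $19,000; $16,032; $13,527; $11,413; $9,630; $45,403

Depreciable base = $170,813 − $6,600 = $164,213.
Year 1: ⌊$170,813 × 125%/8⌋ = $26,689. Book value $144,124.
Year 2: ⌊$144,124 × 125%/8⌋ = $22,519. Book value $121,605.
Year 3: ⌊$121,605 × 125%/8⌋ = $19,000. Book value $102,605.
Year 4: ⌊$102,605 × 125%/8⌋ = $16,032. Book value $86,573.
Year 5: ⌊$86,573 × 125%/8⌋ = $13,527. Book value $73,046.
Year 6: ⌊$73,046 × 125%/8⌋ = $11,413. Book value $61,633.
Year 7: ⌊$61,633 × 125%/8⌋ = $9,630. Book value $52,003.
Year 8 (final): $52,003 − $6,600 = $45,403. Book value $6,600.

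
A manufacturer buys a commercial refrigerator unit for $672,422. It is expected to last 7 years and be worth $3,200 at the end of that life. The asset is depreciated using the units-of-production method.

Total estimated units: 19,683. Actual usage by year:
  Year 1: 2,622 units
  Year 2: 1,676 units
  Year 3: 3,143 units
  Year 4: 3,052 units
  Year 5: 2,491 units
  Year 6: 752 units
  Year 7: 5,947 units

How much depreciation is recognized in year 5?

Depreciable base = $672,422 − $3,200 = $669,222.
Rate = $669,222 / 19,683 units = $34 per unit.
Year 1: 2,622 × $34 = $89,148. Book value $583,274.
Year 2: 1,676 × $34 = $56,984. Book value $526,290.
Year 3: 3,143 × $34 = $106,862. Book value $419,428.
Year 4: 3,052 × $34 = $103,768. Book value $315,660.
Year 5: 2,491 × $34 = $84,694. Book value $230,966.

$84,694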